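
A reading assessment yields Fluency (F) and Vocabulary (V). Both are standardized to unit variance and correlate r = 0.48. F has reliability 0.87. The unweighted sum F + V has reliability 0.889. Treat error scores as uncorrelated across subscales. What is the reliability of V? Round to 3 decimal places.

0.801

Var(F+V) = 2 + 2·0.48 = 2.960.
True-score variance = ρ_F + ρ_V + 2·0.48, so 0.889 = (0.87 + ρ_V + 0.96) / 2.960.
ρ_V = 0.889·2.960 − 0.87 − 0.96 = 0.801.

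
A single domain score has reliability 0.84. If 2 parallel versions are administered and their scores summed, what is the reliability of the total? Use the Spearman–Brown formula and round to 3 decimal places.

ρ_k = kρ / (1 + (k−1)ρ) = 2·0.84 / (1 + 1·0.84) = 1.680 / 1.840 = 0.913.

0.913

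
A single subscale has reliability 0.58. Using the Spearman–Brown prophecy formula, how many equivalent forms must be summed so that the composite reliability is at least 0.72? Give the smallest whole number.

k ≥ ρ*(1−ρ₁)/(ρ₁(1−ρ*)) = 0.72·0.42 / (0.58·0.28) = 1.862.
Smallest integer k = 2.

2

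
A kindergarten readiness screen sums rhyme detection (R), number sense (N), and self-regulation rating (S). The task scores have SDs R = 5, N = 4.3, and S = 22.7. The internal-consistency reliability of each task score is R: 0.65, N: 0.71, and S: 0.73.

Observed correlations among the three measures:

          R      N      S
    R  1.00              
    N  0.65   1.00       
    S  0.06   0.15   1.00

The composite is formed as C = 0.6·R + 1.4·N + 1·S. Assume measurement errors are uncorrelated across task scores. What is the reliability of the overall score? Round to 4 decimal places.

0.7587

Var(C) = 0.6²·5² + 1.4²·4.3² + 22.7² + 2·[0.84·5·4.3·0.65 + 0.6·5·22.7·0.06 + 1.4·4.3·22.7·0.15] = 560.53 + 72.6462 = 633.177.
With uncorrelated errors the cross-covariances are all true-score covariance, so they carry over unchanged; only the diagonal terms shrink to ρᵢσᵢ².
True-score variance = [0.6²·5²·0.65 + 1.4²·4.3²·0.71 + 22.7²·0.73] + 72.6462 = 407.742 + 72.6462 = 480.389.
Reliability = 480.389 / 633.177 = 0.7587.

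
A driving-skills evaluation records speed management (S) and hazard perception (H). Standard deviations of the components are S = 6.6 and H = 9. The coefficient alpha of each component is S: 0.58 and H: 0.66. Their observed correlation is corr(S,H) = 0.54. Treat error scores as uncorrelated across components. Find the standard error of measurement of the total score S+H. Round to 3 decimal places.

Var(total) = 124.56 + 64.152 = 188.712.
True-score variance = 78.7248 + 64.152 = 142.877, so reliability = 0.7571.
Error variance = 188.712 − 142.877 = 45.8352; SEM = √45.8352 = 6.770.

6.770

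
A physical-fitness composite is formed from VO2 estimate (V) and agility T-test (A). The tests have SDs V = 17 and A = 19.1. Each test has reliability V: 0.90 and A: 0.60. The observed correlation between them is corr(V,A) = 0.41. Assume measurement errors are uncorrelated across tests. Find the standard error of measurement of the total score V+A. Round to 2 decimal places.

13.22

Var(total) = 653.81 + 266.254 = 920.064.
True-score variance = 478.986 + 266.254 = 745.24, so reliability = 0.8100.
Error variance = 920.064 − 745.24 = 174.824; SEM = √174.824 = 13.22.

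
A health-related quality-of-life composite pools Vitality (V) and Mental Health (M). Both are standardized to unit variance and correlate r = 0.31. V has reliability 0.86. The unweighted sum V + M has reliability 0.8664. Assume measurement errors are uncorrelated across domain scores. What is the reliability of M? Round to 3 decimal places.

Var(V+M) = 2 + 2·0.31 = 2.620.
True-score variance = ρ_V + ρ_M + 2·0.31, so 0.8664 = (0.86 + ρ_M + 0.62) / 2.620.
ρ_M = 0.8664·2.620 − 0.86 − 0.62 = 0.790.

0.790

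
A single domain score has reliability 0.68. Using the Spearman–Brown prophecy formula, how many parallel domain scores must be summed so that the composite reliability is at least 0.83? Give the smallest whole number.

3

k ≥ ρ*(1−ρ₁)/(ρ₁(1−ρ*)) = 0.83·0.32 / (0.68·0.17) = 2.298.
Smallest integer k = 3.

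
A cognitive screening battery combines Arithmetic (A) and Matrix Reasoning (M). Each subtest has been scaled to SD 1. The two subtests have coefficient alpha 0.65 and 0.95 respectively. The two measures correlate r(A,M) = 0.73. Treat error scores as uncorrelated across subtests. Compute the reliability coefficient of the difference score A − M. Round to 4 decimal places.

0.2593

Var(A−M) = 1 + 1 − 2·0.73 = 2 − 1.46 = 0.54.
Under uncorrelated errors the observed covariances equal the true-score covariances, so only the own-variance terms attenuate.
True-score variance = [0.65 + 0.95] − 1.46 = 1.6 − 1.46 = 0.14.
Reliability = 0.14 / 0.54 = 0.2593.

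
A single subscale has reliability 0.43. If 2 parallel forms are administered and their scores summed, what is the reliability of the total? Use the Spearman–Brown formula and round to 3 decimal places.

ρ_k = kρ / (1 + (k−1)ρ) = 2·0.43 / (1 + 1·0.43) = 0.860 / 1.430 = 0.601.

0.601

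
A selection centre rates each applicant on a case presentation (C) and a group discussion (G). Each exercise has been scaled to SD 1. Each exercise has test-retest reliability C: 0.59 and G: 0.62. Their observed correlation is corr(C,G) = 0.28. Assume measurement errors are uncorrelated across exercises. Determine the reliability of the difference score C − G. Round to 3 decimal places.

Var(C−G) = 1 + 1 − 2·0.28 = 2 − 0.56 = 1.44.
Under uncorrelated errors the observed covariances equal the true-score covariances, so only the own-variance terms attenuate.
True-score variance = [0.59 + 0.62] − 0.56 = 1.21 − 0.56 = 0.65.
Reliability = 0.65 / 1.44 = 0.451.

0.451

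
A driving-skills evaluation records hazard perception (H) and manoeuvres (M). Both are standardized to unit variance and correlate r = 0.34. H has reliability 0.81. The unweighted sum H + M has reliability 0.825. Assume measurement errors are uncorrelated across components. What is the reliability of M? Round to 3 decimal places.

0.721

Var(H+M) = 2 + 2·0.34 = 2.680.
True-score variance = ρ_H + ρ_M + 2·0.34, so 0.825 = (0.81 + ρ_M + 0.68) / 2.680.
ρ_M = 0.825·2.680 − 0.81 − 0.68 = 0.721.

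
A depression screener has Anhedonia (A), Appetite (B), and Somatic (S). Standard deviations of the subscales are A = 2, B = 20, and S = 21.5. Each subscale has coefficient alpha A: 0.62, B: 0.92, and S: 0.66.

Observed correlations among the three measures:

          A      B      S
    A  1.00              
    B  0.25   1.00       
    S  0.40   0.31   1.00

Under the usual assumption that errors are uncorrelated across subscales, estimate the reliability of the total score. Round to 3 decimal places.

0.839

Var(A+B+S) = 2² + 20² + 21.5² + 2·[2·20·0.25 + 2·21.5·0.40 + 20·21.5·0.31] = 866.25 + 321 = 1187.25.
With uncorrelated errors the cross-covariances are all true-score covariance, so they carry over unchanged; only the diagonal terms shrink to ρᵢσᵢ².
True-score variance = [2²·0.62 + 20²·0.92 + 21.5²·0.66] + 321 = 675.565 + 321 = 996.565.
Reliability = 996.565 / 1187.25 = 0.839.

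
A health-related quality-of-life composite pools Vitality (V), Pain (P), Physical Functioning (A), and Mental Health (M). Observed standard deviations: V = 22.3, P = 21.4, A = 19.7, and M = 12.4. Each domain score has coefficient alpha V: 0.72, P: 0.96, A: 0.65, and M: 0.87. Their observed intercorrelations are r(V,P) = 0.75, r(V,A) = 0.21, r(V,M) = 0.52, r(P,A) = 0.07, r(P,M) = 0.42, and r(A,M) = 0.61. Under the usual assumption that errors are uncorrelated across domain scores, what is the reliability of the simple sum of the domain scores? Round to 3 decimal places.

0.904

Var(V+P+A+M) = 22.3² + 21.4² + 19.7² + 12.4² + 2·[22.3·21.4·0.75 + 22.3·19.7·0.21 + 22.3·12.4·0.52 + 21.4·19.7·0.07 + 21.4·12.4·0.42 + 19.7·12.4·0.61] = 1497.1 + 1767.87 = 3264.97.
Because errors are independent across components, Cov(Tᵢ,Tⱼ) = Cov(Xᵢ,Xⱼ); the off-diagonal part of the true-score variance is the same as above.
True-score variance = [22.3²·0.72 + 21.4²·0.96 + 19.7²·0.65 + 12.4²·0.87] + 1767.87 = 1183.72 + 1767.87 = 2951.59.
Reliability = 2951.59 / 3264.97 = 0.904.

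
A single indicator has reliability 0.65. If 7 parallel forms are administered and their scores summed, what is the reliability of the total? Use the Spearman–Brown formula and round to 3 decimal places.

ρ_k = kρ / (1 + (k−1)ρ) = 7·0.65 / (1 + 6·0.65) = 4.550 / 4.900 = 0.929.

0.929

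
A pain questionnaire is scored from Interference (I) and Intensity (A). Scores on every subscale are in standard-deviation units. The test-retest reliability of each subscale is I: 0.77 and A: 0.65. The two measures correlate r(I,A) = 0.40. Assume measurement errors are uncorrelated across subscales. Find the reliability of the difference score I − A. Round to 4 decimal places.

0.5167

Var(I−A) = 1 + 1 − 2·0.40 = 2 − 0.8 = 1.2.
Under uncorrelated errors the observed covariances equal the true-score covariances, so only the own-variance terms attenuate.
True-score variance = [0.77 + 0.65] − 0.8 = 1.42 − 0.8 = 0.62.
Reliability = 0.62 / 1.2 = 0.5167.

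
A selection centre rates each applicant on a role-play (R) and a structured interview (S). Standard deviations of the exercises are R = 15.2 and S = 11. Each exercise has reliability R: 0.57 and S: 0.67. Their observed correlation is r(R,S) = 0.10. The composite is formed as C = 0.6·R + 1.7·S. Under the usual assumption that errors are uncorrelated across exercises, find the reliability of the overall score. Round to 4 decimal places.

Var(C) = 0.6²·15.2² + 1.7²·11² + 2·[1.02·15.2·11·0.10] = 432.864 + 34.1088 = 466.973.
Because errors are independent across components, Cov(Tᵢ,Tⱼ) = Cov(Xᵢ,Xⱼ); the off-diagonal part of the true-score variance is the same as above.
True-score variance = [0.6²·15.2²·0.57 + 1.7²·11²·0.67] + 34.1088 = 281.702 + 34.1088 = 315.811.
Reliability = 315.811 / 466.973 = 0.6763.

0.6763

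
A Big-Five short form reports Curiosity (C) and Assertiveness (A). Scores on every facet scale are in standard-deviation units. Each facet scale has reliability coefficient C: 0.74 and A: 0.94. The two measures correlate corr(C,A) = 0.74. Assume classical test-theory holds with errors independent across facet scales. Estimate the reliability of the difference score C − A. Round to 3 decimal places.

Var(C−A) = 1 + 1 − 2·0.74 = 2 − 1.48 = 0.52.
Under uncorrelated errors the observed covariances equal the true-score covariances, so only the own-variance terms attenuate.
True-score variance = [0.74 + 0.94] − 1.48 = 1.68 − 1.48 = 0.2.
Reliability = 0.2 / 0.52 = 0.385.

0.385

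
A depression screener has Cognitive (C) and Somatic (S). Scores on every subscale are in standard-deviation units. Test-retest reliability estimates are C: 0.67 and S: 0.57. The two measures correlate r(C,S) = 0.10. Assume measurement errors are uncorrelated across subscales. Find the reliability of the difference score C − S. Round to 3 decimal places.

Var(C−S) = 1 + 1 − 2·0.10 = 2 − 0.2 = 1.8.
With uncorrelated errors the cross-covariances are all true-score covariance, so they carry over unchanged; only the diagonal terms shrink to ρᵢσᵢ².
True-score variance = [0.67 + 0.57] − 0.2 = 1.24 − 0.2 = 1.04.
Reliability = 1.04 / 1.8 = 0.578.

0.578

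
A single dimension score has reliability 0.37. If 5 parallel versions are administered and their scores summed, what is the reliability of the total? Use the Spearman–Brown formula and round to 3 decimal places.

0.746

ρ_k = kρ / (1 + (k−1)ρ) = 5·0.37 / (1 + 4·0.37) = 1.850 / 2.480 = 0.746.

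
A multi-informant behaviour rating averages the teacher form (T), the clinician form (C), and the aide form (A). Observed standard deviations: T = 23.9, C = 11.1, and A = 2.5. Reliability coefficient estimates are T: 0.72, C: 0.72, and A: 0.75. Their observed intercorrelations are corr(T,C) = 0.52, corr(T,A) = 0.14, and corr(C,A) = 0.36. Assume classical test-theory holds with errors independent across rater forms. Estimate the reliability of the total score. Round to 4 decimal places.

0.8066

Var(T+C+A) = 23.9² + 11.1² + 2.5² + 2·[23.9·11.1·0.52 + 23.9·2.5·0.14 + 11.1·2.5·0.36] = 700.67 + 312.612 = 1013.28.
With uncorrelated errors the cross-covariances are all true-score covariance, so they carry over unchanged; only the diagonal terms shrink to ρᵢσᵢ².
True-score variance = [23.9²·0.72 + 11.1²·0.72 + 2.5²·0.75] + 312.612 = 504.67 + 312.612 = 817.281.
Reliability = 817.281 / 1013.28 = 0.8066.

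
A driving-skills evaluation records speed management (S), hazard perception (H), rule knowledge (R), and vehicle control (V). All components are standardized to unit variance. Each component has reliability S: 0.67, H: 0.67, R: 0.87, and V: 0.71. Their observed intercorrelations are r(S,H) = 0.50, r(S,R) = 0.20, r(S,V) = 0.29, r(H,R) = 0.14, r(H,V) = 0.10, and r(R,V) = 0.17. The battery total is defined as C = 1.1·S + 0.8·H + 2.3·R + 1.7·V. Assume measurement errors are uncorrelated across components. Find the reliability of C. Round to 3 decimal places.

Var(C) = 1.1² + 0.8² + 2.3² + 1.7² + 2·[0.88·0.50 + 2.53·0.20 + 1.87·0.29 + 1.84·0.14 + 1.36·0.10 + 3.91·0.17] = 10.03 + 5.0932 = 15.1232.
Under uncorrelated errors the observed covariances equal the true-score covariances, so only the own-variance terms attenuate.
True-score variance = [1.1²·0.67 + 0.8²·0.67 + 2.3²·0.87 + 1.7²·0.71] + 5.0932 = 7.8937 + 5.0932 = 12.9869.
Reliability = 12.9869 / 15.1232 = 0.859.

0.859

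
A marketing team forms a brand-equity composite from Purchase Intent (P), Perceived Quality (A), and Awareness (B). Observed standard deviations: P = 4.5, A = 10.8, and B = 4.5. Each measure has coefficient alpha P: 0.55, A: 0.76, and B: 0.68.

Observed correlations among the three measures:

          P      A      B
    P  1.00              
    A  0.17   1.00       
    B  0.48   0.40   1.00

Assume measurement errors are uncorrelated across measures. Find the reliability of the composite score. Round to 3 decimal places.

Var(P+A+B) = 4.5² + 10.8² + 4.5² + 2·[4.5·10.8·0.17 + 4.5·4.5·0.48 + 10.8·4.5·0.40] = 157.14 + 74.844 = 231.984.
Because errors are independent across components, Cov(Tᵢ,Tⱼ) = Cov(Xᵢ,Xⱼ); the off-diagonal part of the true-score variance is the same as above.
True-score variance = [4.5²·0.55 + 10.8²·0.76 + 4.5²·0.68] + 74.844 = 113.554 + 74.844 = 188.398.
Reliability = 188.398 / 231.984 = 0.812.

0.812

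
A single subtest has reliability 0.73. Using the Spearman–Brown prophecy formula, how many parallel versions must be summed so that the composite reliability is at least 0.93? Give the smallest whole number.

k ≥ ρ*(1−ρ₁)/(ρ₁(1−ρ*)) = 0.93·0.27 / (0.73·0.07) = 4.914.
Smallest integer k = 5.

5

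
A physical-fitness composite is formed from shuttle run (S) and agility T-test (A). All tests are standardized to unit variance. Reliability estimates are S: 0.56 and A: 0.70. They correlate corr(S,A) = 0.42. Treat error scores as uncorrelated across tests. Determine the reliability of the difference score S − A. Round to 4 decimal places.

0.3621

Var(S−A) = 1 + 1 − 2·0.42 = 2 − 0.84 = 1.16.
Because errors are independent across components, Cov(Tᵢ,Tⱼ) = Cov(Xᵢ,Xⱼ); the off-diagonal part of the true-score variance is the same as above.
True-score variance = [0.56 + 0.70] − 0.84 = 1.26 − 0.84 = 0.42.
Reliability = 0.42 / 1.16 = 0.3621.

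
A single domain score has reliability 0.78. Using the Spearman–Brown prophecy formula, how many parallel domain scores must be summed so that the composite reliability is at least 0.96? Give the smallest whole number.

k ≥ ρ*(1−ρ₁)/(ρ₁(1−ρ*)) = 0.96·0.22 / (0.78·0.04) = 6.769.
Smallest integer k = 7.

7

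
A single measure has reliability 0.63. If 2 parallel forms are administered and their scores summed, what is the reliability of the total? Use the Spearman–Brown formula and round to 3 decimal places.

0.773

ρ_k = kρ / (1 + (k−1)ρ) = 2·0.63 / (1 + 1·0.63) = 1.260 / 1.630 = 0.773.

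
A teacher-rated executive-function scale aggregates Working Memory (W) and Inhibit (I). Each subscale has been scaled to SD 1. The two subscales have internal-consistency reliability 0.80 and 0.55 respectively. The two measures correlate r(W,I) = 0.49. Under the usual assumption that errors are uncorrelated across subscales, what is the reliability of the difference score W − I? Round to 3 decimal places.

Var(W−I) = 1 + 1 − 2·0.49 = 2 − 0.98 = 1.02.
Under uncorrelated errors the observed covariances equal the true-score covariances, so only the own-variance terms attenuate.
True-score variance = [0.80 + 0.55] − 0.98 = 1.35 − 0.98 = 0.37.
Reliability = 0.37 / 1.02 = 0.363.

0.363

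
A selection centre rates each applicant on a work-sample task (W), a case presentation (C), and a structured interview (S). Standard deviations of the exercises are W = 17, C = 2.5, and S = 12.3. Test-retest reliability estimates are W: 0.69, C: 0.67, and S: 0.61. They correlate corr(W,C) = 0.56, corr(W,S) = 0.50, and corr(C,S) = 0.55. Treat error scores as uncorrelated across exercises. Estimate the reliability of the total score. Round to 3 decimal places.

0.796

Var(W+C+S) = 17² + 2.5² + 12.3² + 2·[17·2.5·0.56 + 17·12.3·0.50 + 2.5·12.3·0.55] = 446.54 + 290.525 = 737.065.
Under uncorrelated errors the observed covariances equal the true-score covariances, so only the own-variance terms attenuate.
True-score variance = [17²·0.69 + 2.5²·0.67 + 12.3²·0.61] + 290.525 = 295.884 + 290.525 = 586.409.
Reliability = 586.409 / 737.065 = 0.796.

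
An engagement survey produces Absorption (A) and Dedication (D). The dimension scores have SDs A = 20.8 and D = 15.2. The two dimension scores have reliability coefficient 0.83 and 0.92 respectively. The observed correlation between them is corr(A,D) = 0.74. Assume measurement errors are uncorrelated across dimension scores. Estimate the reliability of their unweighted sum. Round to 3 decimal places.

0.919

Var(A+D) = 20.8² + 15.2² + 2·[20.8·15.2·0.74] = 663.68 + 467.917 = 1131.6.
Because errors are independent across components, Cov(Tᵢ,Tⱼ) = Cov(Xᵢ,Xⱼ); the off-diagonal part of the true-score variance is the same as above.
True-score variance = [20.8²·0.83 + 15.2²·0.92] + 467.917 = 571.648 + 467.917 = 1039.56.
Reliability = 1039.56 / 1131.6 = 0.919.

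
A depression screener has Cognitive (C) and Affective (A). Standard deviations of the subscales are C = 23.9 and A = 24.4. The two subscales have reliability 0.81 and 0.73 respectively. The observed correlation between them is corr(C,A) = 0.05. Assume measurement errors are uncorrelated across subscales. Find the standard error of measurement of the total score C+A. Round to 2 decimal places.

Var(total) = 1166.57 + 58.316 = 1224.89.
True-score variance = 897.293 + 58.316 = 955.609, so reliability = 0.7802.
Error variance = 1224.89 − 955.609 = 269.277; SEM = √269.277 = 16.41.

16.41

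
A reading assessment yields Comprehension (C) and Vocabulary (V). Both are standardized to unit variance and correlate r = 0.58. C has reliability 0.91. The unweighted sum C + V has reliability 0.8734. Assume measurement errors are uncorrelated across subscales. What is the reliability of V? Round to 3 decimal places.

Var(C+V) = 2 + 2·0.58 = 3.160.
True-score variance = ρ_C + ρ_V + 2·0.58, so 0.8734 = (0.91 + ρ_V + 1.16) / 3.160.
ρ_V = 0.8734·3.160 − 0.91 − 1.16 = 0.690.

0.690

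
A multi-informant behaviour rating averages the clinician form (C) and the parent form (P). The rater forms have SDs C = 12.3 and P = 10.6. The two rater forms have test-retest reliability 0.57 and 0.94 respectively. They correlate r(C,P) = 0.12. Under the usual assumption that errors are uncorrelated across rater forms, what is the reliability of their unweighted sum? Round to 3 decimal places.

Var(C+P) = 12.3² + 10.6² + 2·[12.3·10.6·0.12] = 263.65 + 31.2912 = 294.941.
With uncorrelated errors the cross-covariances are all true-score covariance, so they carry over unchanged; only the diagonal terms shrink to ρᵢσᵢ².
True-score variance = [12.3²·0.57 + 10.6²·0.94] + 31.2912 = 191.854 + 31.2912 = 223.145.
Reliability = 223.145 / 294.941 = 0.757.

0.757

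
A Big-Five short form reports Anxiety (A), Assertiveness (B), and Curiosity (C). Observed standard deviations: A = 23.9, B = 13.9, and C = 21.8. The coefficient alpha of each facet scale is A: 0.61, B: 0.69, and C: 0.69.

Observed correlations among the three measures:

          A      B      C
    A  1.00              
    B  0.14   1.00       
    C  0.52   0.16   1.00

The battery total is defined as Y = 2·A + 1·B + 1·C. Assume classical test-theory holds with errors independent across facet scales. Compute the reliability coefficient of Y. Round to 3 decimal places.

Var(Y) = 2²·23.9² + 13.9² + 21.8² + 2·[2·23.9·13.9·0.14 + 2·23.9·21.8·0.52 + 13.9·21.8·0.16] = 2953.29 + 1366.73 = 4320.02.
Under uncorrelated errors the observed covariances equal the true-score covariances, so only the own-variance terms attenuate.
True-score variance = [2²·23.9²·0.61 + 13.9²·0.69 + 21.8²·0.69] + 1366.73 = 1854.98 + 1366.73 = 3221.71.
Reliability = 3221.71 / 4320.02 = 0.746.

0.746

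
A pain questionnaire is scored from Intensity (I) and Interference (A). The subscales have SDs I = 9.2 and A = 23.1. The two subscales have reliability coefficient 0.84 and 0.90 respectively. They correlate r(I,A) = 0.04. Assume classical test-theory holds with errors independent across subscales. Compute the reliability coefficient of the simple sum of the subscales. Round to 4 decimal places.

Var(I+A) = 9.2² + 23.1² + 2·[9.2·23.1·0.04] = 618.25 + 17.0016 = 635.252.
Because errors are independent across components, Cov(Tᵢ,Tⱼ) = Cov(Xᵢ,Xⱼ); the off-diagonal part of the true-score variance is the same as above.
True-score variance = [9.2²·0.84 + 23.1²·0.90] + 17.0016 = 551.347 + 17.0016 = 568.348.
Reliability = 568.348 / 635.252 = 0.8947.

0.8947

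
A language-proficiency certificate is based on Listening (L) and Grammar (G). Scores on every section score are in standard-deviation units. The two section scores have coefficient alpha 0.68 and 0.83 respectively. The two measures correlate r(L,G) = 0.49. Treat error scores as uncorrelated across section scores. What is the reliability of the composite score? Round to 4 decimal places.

0.8356

Var(L+G) = 2 + 2·[0.49] = 2 + 0.98 = 2.98.
Under uncorrelated errors the observed covariances equal the true-score covariances, so only the own-variance terms attenuate.
True-score variance = [0.68 + 0.83] + 0.98 = 1.51 + 0.98 = 2.49.
Reliability = 2.49 / 2.98 = 0.8356.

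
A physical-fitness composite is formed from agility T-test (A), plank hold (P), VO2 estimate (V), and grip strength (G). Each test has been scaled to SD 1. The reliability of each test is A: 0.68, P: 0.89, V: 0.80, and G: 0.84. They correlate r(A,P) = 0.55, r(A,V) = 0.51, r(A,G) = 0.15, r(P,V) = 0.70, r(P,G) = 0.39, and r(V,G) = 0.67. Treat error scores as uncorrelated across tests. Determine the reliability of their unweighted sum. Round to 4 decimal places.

0.9205

Var(A+P+V+G) = 4 + 2·[0.55 + 0.51 + 0.15 + 0.70 + 0.39 + 0.67] = 4 + 5.94 = 9.94.
Because errors are independent across components, Cov(Tᵢ,Tⱼ) = Cov(Xᵢ,Xⱼ); the off-diagonal part of the true-score variance is the same as above.
True-score variance = [0.68 + 0.89 + 0.80 + 0.84] + 5.94 = 3.21 + 5.94 = 9.15.
Reliability = 9.15 / 9.94 = 0.9205.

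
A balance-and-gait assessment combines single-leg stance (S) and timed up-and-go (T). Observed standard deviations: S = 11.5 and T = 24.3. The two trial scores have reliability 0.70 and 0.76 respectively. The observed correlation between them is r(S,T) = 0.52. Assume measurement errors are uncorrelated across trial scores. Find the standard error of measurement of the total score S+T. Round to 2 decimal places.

13.47

Var(total) = 722.74 + 290.628 = 1013.37.
True-score variance = 541.347 + 290.628 = 831.975, so reliability = 0.8210.
Error variance = 1013.37 − 831.975 = 181.393; SEM = √181.393 = 13.47.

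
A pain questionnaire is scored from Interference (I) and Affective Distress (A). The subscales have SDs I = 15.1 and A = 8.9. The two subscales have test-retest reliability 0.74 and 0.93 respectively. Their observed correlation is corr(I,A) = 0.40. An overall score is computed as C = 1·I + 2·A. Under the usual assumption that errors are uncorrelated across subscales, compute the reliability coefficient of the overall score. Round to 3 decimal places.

Var(C) = 15.1² + 2²·8.9² + 2·[2·15.1·8.9·0.40] = 544.85 + 215.024 = 759.874.
Because errors are independent across components, Cov(Tᵢ,Tⱼ) = Cov(Xᵢ,Xⱼ); the off-diagonal part of the true-score variance is the same as above.
True-score variance = [15.1²·0.74 + 2²·8.9²·0.93] + 215.024 = 463.389 + 215.024 = 678.413.
Reliability = 678.413 / 759.874 = 0.893.

0.893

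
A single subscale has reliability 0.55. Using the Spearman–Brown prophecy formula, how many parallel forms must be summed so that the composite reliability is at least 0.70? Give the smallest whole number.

k ≥ ρ*(1−ρ₁)/(ρ₁(1−ρ*)) = 0.70·0.45 / (0.55·0.30) = 1.909.
Smallest integer k = 2.

2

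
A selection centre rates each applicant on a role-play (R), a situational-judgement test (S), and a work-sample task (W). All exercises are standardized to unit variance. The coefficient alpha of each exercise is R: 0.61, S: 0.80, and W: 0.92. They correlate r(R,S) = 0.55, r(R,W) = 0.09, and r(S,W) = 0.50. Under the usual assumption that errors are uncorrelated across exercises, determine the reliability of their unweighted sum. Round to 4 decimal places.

0.8731

Var(R+S+W) = 3 + 2·[0.55 + 0.09 + 0.50] = 3 + 2.28 = 5.28.
With uncorrelated errors the cross-covariances are all true-score covariance, so they carry over unchanged; only the diagonal terms shrink to ρᵢσᵢ².
True-score variance = [0.61 + 0.80 + 0.92] + 2.28 = 2.33 + 2.28 = 4.61.
Reliability = 4.61 / 5.28 = 0.8731.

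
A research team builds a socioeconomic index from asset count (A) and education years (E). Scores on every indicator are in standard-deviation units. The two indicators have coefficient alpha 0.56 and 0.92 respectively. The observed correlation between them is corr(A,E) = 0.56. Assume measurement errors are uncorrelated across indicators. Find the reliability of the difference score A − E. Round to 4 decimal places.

0.4091

Var(A−E) = 1 + 1 − 2·0.56 = 2 − 1.12 = 0.88.
Because errors are independent across components, Cov(Tᵢ,Tⱼ) = Cov(Xᵢ,Xⱼ); the off-diagonal part of the true-score variance is the same as above.
True-score variance = [0.56 + 0.92] − 1.12 = 1.48 − 1.12 = 0.36.
Reliability = 0.36 / 0.88 = 0.4091.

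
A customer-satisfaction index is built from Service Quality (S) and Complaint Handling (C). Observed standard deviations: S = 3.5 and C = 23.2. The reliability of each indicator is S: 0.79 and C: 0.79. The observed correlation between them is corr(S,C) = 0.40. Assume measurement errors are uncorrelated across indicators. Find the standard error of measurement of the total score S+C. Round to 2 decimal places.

10.75

Var(total) = 550.49 + 64.96 = 615.45.
True-score variance = 434.887 + 64.96 = 499.847, so reliability = 0.8122.
Error variance = 615.45 − 499.847 = 115.603; SEM = √115.603 = 10.75.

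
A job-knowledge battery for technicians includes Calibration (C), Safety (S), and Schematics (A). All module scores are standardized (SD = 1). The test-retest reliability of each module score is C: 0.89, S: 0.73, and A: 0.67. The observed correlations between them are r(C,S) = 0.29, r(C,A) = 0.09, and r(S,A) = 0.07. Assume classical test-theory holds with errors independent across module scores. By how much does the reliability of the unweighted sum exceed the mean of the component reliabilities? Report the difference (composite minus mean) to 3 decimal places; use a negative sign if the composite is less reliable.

0.055

Var(sum) = 3 + 0.9 = 3.9; true-score variance = 2.29 + 0.9 = 3.19; composite reliability = 0.8179.
Mean component reliability = 0.7633.
Difference = 0.8179 − 0.7633 = 0.055.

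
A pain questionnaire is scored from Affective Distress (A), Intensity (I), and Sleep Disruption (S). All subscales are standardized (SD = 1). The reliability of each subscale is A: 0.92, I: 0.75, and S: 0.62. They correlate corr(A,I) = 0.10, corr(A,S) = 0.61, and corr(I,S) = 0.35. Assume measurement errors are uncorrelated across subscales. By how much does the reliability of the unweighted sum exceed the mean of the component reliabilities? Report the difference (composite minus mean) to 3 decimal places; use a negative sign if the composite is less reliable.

0.098

Var(sum) = 3 + 2.12 = 5.12; true-score variance = 2.29 + 2.12 = 4.41; composite reliability = 0.8613.
Mean component reliability = 0.7633.
Difference = 0.8613 − 0.7633 = 0.098.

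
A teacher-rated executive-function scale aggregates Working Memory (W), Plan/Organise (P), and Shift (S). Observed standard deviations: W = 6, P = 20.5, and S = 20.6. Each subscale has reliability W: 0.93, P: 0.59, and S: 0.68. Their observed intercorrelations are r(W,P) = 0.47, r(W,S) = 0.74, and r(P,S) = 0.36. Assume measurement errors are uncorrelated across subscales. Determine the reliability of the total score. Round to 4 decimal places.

0.7906

Var(W+P+S) = 6² + 20.5² + 20.6² + 2·[6·20.5·0.47 + 6·20.6·0.74 + 20.5·20.6·0.36] = 880.61 + 602.604 = 1483.21.
Because errors are independent across components, Cov(Tᵢ,Tⱼ) = Cov(Xᵢ,Xⱼ); the off-diagonal part of the true-score variance is the same as above.
True-score variance = [6²·0.93 + 20.5²·0.59 + 20.6²·0.68] + 602.604 = 569.992 + 602.604 = 1172.6.
Reliability = 1172.6 / 1483.21 = 0.7906.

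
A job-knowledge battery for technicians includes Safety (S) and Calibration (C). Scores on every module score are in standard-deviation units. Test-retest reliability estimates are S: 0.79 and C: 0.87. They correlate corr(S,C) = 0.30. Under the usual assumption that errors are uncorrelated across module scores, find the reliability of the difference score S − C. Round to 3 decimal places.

0.757

Var(S−C) = 1 + 1 − 2·0.30 = 2 − 0.6 = 1.4.
Under uncorrelated errors the observed covariances equal the true-score covariances, so only the own-variance terms attenuate.
True-score variance = [0.79 + 0.87] − 0.6 = 1.66 − 0.6 = 1.06.
Reliability = 1.06 / 1.4 = 0.757.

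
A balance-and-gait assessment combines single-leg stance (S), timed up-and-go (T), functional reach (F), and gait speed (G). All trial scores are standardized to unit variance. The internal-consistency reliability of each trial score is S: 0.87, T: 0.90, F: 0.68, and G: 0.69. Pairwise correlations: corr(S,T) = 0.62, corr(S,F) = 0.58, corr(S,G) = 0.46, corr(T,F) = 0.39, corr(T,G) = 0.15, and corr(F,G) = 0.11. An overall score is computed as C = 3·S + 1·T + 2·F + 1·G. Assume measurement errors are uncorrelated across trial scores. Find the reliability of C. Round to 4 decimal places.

0.9070

Var(C) = 3² + 1 + 2² + 1 + 2·[3·0.62 + 6·0.58 + 3·0.46 + 2·0.39 + 0.15 + 2·0.11] = 15 + 15.74 = 30.74.
Under uncorrelated errors the observed covariances equal the true-score covariances, so only the own-variance terms attenuate.
True-score variance = [3²·0.87 + 0.90 + 2²·0.68 + 0.69] + 15.74 = 12.14 + 15.74 = 27.88.
Reliability = 27.88 / 30.74 = 0.9070.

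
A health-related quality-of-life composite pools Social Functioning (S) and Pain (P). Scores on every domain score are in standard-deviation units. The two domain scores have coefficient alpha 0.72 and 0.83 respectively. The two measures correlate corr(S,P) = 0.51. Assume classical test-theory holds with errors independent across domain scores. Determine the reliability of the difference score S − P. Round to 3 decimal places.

0.541

Var(S−P) = 1 + 1 − 2·0.51 = 2 − 1.02 = 0.98.
Under uncorrelated errors the observed covariances equal the true-score covariances, so only the own-variance terms attenuate.
True-score variance = [0.72 + 0.83] − 1.02 = 1.55 − 1.02 = 0.53.
Reliability = 0.53 / 0.98 = 0.541.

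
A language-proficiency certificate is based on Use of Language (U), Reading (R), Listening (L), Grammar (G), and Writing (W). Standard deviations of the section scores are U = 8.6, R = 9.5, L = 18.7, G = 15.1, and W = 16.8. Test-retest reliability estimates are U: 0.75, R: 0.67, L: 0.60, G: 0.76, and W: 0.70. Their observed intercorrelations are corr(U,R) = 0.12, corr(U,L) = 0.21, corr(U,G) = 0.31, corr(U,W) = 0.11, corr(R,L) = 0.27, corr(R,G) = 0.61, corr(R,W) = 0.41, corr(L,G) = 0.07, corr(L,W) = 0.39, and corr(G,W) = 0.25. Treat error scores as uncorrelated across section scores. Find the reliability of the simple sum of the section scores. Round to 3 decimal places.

Var(U+R+L+G+W) = 8.6² + 9.5² + 18.7² + 15.1² + 16.8² + 2·[8.6·9.5·0.12 + 8.6·18.7·0.21 + 8.6·15.1·0.31 + 8.6·16.8·0.11 + 9.5·18.7·0.27 + 9.5·15.1·0.61 + 9.5·16.8·0.41 + 18.7·15.1·0.07 + 18.7·16.8·0.39 + 15.1·16.8·0.25] = 1024.15 + 1012.68 = 2036.83.
Because errors are independent across components, Cov(Tᵢ,Tⱼ) = Cov(Xᵢ,Xⱼ); the off-diagonal part of the true-score variance is the same as above.
True-score variance = [8.6²·0.75 + 9.5²·0.67 + 18.7²·0.60 + 15.1²·0.76 + 16.8²·0.70] + 1012.68 = 696.607 + 1012.68 = 1709.29.
Reliability = 1709.29 / 2036.83 = 0.839.

0.839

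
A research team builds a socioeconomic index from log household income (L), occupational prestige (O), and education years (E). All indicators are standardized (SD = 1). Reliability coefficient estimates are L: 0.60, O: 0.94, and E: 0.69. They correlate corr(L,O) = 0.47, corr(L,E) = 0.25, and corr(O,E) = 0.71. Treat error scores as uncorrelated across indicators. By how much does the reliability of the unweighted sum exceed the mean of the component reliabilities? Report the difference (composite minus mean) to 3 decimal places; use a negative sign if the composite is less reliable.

0.125

Var(sum) = 3 + 2.86 = 5.86; true-score variance = 2.23 + 2.86 = 5.09; composite reliability = 0.8686.
Mean component reliability = 0.7433.
Difference = 0.8686 − 0.7433 = 0.125.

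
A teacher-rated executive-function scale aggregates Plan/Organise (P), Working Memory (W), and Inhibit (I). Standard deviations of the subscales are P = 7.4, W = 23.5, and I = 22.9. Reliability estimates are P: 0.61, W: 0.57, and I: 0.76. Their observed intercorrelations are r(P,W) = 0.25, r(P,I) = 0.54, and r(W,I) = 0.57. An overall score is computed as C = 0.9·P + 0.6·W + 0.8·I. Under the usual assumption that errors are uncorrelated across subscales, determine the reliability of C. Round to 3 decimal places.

0.826

Var(C) = 0.9²·7.4² + 0.6²·23.5² + 0.8²·22.9² + 2·[0.54·7.4·23.5·0.25 + 0.72·7.4·22.9·0.54 + 0.48·23.5·22.9·0.57] = 578.788 + 473.201 = 1051.99.
With uncorrelated errors the cross-covariances are all true-score covariance, so they carry over unchanged; only the diagonal terms shrink to ρᵢσᵢ².
True-score variance = [0.9²·7.4²·0.61 + 0.6²·23.5²·0.57 + 0.8²·22.9²·0.76] + 473.201 = 395.452 + 473.201 = 868.652.
Reliability = 868.652 / 1051.99 = 0.826.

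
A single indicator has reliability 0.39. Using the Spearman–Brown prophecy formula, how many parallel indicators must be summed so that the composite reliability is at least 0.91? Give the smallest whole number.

k ≥ ρ*(1−ρ₁)/(ρ₁(1−ρ*)) = 0.91·0.61 / (0.39·0.09) = 15.815.
Smallest integer k = 16.

16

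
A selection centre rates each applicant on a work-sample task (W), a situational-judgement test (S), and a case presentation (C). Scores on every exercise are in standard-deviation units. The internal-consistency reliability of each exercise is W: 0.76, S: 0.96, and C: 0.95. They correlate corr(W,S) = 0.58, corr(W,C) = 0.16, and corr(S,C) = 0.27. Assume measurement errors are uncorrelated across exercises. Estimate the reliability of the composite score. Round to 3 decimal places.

Var(W+S+C) = 3 + 2·[0.58 + 0.16 + 0.27] = 3 + 2.02 = 5.02.
Under uncorrelated errors the observed covariances equal the true-score covariances, so only the own-variance terms attenuate.
True-score variance = [0.76 + 0.96 + 0.95] + 2.02 = 2.67 + 2.02 = 4.69.
Reliability = 4.69 / 5.02 = 0.934.

0.934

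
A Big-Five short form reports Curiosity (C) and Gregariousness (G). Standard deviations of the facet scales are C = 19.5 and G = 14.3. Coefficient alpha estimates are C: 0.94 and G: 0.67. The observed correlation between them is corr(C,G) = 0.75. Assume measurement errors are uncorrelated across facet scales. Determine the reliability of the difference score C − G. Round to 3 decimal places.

0.458

Var(C−G) = 19.5² + 14.3² − 2·19.5·14.3·0.75 = 584.74 − 418.275 = 166.465.
With uncorrelated errors the cross-covariances are all true-score covariance, so they carry over unchanged; only the diagonal terms shrink to ρᵢσᵢ².
True-score variance = [19.5²·0.94 + 14.3²·0.67] − 418.275 = 494.443 − 418.275 = 76.1683.
Reliability = 76.1683 / 166.465 = 0.458.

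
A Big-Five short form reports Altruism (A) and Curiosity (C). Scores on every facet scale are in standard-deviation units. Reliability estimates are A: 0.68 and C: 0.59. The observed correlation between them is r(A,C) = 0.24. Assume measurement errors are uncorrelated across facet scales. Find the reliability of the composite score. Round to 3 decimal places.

0.706

Var(A+C) = 2 + 2·[0.24] = 2 + 0.48 = 2.48.
With uncorrelated errors the cross-covariances are all true-score covariance, so they carry over unchanged; only the diagonal terms shrink to ρᵢσᵢ².
True-score variance = [0.68 + 0.59] + 0.48 = 1.27 + 0.48 = 1.75.
Reliability = 1.75 / 2.48 = 0.706.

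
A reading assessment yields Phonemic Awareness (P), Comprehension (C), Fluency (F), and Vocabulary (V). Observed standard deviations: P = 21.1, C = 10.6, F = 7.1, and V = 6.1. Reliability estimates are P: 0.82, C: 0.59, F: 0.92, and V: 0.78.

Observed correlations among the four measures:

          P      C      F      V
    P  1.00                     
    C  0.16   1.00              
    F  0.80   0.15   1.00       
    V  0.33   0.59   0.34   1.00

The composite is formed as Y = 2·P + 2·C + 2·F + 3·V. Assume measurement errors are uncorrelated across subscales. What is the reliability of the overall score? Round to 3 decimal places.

Var(Y) = 2²·21.1² + 2²·10.6² + 2²·7.1² + 3²·6.1² + 2·[4·21.1·10.6·0.16 + 4·21.1·7.1·0.80 + 6·21.1·6.1·0.33 + 4·10.6·7.1·0.15 + 6·10.6·6.1·0.59 + 6·7.1·6.1·0.34] = 2766.81 + 2479.57 = 5246.38.
Under uncorrelated errors the observed covariances equal the true-score covariances, so only the own-variance terms attenuate.
True-score variance = [2²·21.1²·0.82 + 2²·10.6²·0.59 + 2²·7.1²·0.92 + 3²·6.1²·0.78] + 2479.57 = 2172.18 + 2479.57 = 4651.75.
Reliability = 4651.75 / 5246.38 = 0.887.

0.887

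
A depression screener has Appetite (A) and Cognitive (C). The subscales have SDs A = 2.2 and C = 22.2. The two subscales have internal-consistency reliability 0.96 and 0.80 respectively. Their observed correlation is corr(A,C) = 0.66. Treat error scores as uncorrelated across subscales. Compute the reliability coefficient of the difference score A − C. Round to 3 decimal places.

0.772

Var(A−C) = 2.2² + 22.2² − 2·2.2·22.2·0.66 = 497.68 − 64.4688 = 433.211.
Under uncorrelated errors the observed covariances equal the true-score covariances, so only the own-variance terms attenuate.
True-score variance = [2.2²·0.96 + 22.2²·0.80] − 64.4688 = 398.918 − 64.4688 = 334.45.
Reliability = 334.45 / 433.211 = 0.772.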